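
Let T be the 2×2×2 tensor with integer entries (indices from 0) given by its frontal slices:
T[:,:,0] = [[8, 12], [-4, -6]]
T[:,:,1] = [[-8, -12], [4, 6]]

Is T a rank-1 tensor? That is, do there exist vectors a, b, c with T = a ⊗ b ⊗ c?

Yes

The mode-1 fibre T[:,0,0] = [8, -4] gives a = (2, -1) (primitive direction); the mode-2 fibre T[0,:,0] = [8, 12] gives b = (2, 3); then c[k] = T[0,0,k] / (a[0]·b[0]) = [8, -8] / 4 = (2, -2).
Expanding (2, -1) ⊗ (2, 3) ⊗ (2, -2) reproduces all 8 entries of T, so T = (2, -1) ⊗ (2, 3) ⊗ (2, -2) and rank(T) ≤ 1.
Equivalently every frontal slice T[:,:,k] is c[k] times the rank-1 matrix (2, -1) ⊗ (2, 3). So T has rank 1 (it is nonzero).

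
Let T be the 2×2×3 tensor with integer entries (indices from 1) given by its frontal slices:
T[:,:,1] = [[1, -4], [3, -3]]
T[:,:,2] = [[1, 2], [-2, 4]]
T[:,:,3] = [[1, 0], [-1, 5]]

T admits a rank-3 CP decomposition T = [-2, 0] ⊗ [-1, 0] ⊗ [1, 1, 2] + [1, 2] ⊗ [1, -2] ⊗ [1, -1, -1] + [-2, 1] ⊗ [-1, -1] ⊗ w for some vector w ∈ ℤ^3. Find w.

w = [-1, 0, -1]

Subtract the known terms from T to get the rank-1 residual R = [-2, 1] ⊗ [-1, -1] ⊗ w, so R[i,j,k] = a[i]·b[j]·w[k]. Pick indices with nonzero a[1]·b[1] = (-2)·(-1) = 2. Only the fibre through (1,1,·) is needed: R[1,1,:] = T[1,1,:] − Σₗ aₗ[1]bₗ[1]cₗ = [1, 1, 1] − (-2)·(-1)·[1, 1, 2] − (1)·(1)·[1, -1, -1] = [-2, 0, -2]. Then w[k] = R[1,1,k] / 2 for each k, giving w = [-2, 0, -2] / 2 = [-1, 0, -1].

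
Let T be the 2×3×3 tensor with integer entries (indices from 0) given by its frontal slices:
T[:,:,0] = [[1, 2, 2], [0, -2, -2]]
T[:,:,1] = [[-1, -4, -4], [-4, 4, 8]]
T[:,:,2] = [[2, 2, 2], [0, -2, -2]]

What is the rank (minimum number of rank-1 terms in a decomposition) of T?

Lower bound: the mode-2 unfolding of T (rows indexed by j, columns by (i,k) = (0,0), (0,1), (0,2), (1,0), (1,1), (1,2)) is [[1, -1, 2, 0, -4, 0], [2, -4, 2, -2, 4, -2], [2, -4, 2, -2, 8, -2]].
There the 3×3 minor on rows j ∈ {0, 1, 2}, columns (i,k) ∈ {(0,0), (0,1), (1,1)} is det [[1, -1, -4], [2, -4, 4], [2, -4, 8]] = -8 ≠ 0, so this unfolding has rank ≥ 3; CP rank is at least every unfolding rank, so rank(T) ≥ 3. (Flattening ranks never certify an upper bound on CP rank; for that we must actually write T with 3 rank-1 terms.)
Upper bound: T is a sum of 3 rank-1 terms, T = [0, 1] ⊗ [1, 0, -1] ⊗ [0, -4, 0] + [1, -1] ⊗ [0, 1, 1] ⊗ [2, -4, 2] + [1, 0] ⊗ [1, 0, 0] ⊗ [1, -1, 2] (written with every a and b primitive with positive leading entry and the scale carried by c; CP decompositions are not unique, and this one is verified by expanding entrywise), so rank(T) ≤ 3.
These bounds meet, so rank(T) = 3.

3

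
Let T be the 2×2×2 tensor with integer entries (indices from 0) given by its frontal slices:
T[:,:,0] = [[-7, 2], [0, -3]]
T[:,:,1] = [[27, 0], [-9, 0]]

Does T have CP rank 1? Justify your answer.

No

The mode-2 unfolding of T (rows indexed by j, columns by (i,k) = (0,0), (0,1), (1,0), (1,1)) is [[-7, 27, 0, -9], [2, 0, -3, 0]].
There the 2×2 minor on rows j ∈ {0, 1}, columns (i,k) ∈ {(0,0), (0,1)} is det [[-7, 27], [2, 0]] = -54 ≠ 0, so this unfolding has rank ≥ 2; CP rank is at least every unfolding rank, so rank(T) ≥ 2.
In particular rank(T) ≥ 2 > 1, so T is not rank-1.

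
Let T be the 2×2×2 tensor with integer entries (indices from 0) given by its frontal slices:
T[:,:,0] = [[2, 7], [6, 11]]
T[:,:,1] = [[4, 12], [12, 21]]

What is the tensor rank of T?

2

Lower bound: the mode-2 unfolding of T (rows indexed by j, columns by (i,k) = (0,0), (0,1), (1,0), (1,1)) is [[2, 4, 6, 12], [7, 12, 11, 21]].
There the 2×2 minor on rows j ∈ {0, 1}, columns (i,k) ∈ {(0,0), (0,1)} is det [[2, 4], [7, 12]] = -4 ≠ 0, so this unfolding has rank ≥ 2; CP rank is at least every unfolding rank, so rank(T) ≥ 2. (This is only a lower bound: in general the CP rank may exceed every unfolding rank, so we still need to exhibit 2 rank-1 terms summing to T.)
Upper bound — finding two terms. Write S_k = T[:,:,k] for the frontal slices: S₀ = [[2, 7], [6, 11]], S₁ = [[4, 12], [12, 21]].
If T = a₁ ⊗ b₁ ⊗ c₁ + a₂ ⊗ b₂ ⊗ c₂ then each S_k = c₁[k]·a₁b₁ᵀ + c₂[k]·a₂b₂ᵀ. S₀ and S₁ are linearly independent, so a₁b₁ᵀ and a₂b₂ᵀ must span the same plane of matrices: they are the rank-1 matrices of the form x·S₀ + y·S₁.
det(x·S₀ + y·S₁) is −20·x² − 70·xy − 60·y² = (-10)·(2·x + 3·y)(x + 2·y), vanishing at (x:y) = (3:-2) and (2:-1).
M₁ = 3·S₀ − 2·S₁ = [[-2, -3], [-6, -9]] = −[1, 3][2, 3]ᵀ and M₂ = 2·S₀ − S₁ = [[0, 2], [0, 1]] = [2, 1][0, 1]ᵀ, so take a₁ = [1, 3], b₁ = [2, 3], a₂ = [2, 1], b₂ = [0, 1].
Each slice is an integer combination of E₁ = a₁b₁ᵀ and E₂ = a₂b₂ᵀ: S₀ = E₁ + 2·E₂, S₁ = 2·E₁ + 3·E₂; reading off coefficients, c₁ = [1, 2] and c₂ = [2, 3].
Hence T = [1, 3] ⊗ [2, 3] ⊗ [1, 2] + [2, 1] ⊗ [0, 1] ⊗ [2, 3], so rank(T) ≤ 2.
These bounds meet, so rank(T) = 2.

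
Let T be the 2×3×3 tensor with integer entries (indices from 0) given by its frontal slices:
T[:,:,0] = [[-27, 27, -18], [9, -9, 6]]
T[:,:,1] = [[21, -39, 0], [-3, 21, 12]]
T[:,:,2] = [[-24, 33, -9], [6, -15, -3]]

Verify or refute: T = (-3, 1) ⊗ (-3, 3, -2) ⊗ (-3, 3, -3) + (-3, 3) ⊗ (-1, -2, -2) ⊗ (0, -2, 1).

No

Reconstruct entry (0,2,1) from the claimed factors: Σₗ aₗ[0]bₗ[2]cₗ[1] = (-3)·(-2)·(3) + (-3)·(-2)·(-2) = 6, but T[0,2,1] = 0. The claim is false.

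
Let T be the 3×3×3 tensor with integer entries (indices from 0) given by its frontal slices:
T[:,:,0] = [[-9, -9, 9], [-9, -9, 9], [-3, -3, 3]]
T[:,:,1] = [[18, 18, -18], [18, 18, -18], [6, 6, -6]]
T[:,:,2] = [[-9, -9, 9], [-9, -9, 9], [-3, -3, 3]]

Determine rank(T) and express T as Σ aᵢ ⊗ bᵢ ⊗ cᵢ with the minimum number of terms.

rank(T) = 1

Lower bound: T ≠ 0 (e.g. T[0,0,0] = -9), so rank(T) ≥ 1.
Upper bound: if T = a ⊗ b ⊗ c then every fibre of T is a multiple of the corresponding factor, so read the factors off the fibres through the nonzero entry T[0,0,0] = -9.
The mode-1 fibre T[:,0,0] = [-9, -9, -3] gives a = (3, 3, 1) (primitive direction); the mode-2 fibre T[0,:,0] = [-9, -9, 9] gives b = (1, 1, -1); then c[k] = T[0,0,k] / (a[0]·b[0]) = [-9, 18, -9] / 3 = (-3, 6, -3).
Expanding (3, 3, 1) ⊗ (1, 1, -1) ⊗ (-3, 6, -3) reproduces all 27 entries of T, so T = (3, 3, 1) ⊗ (1, 1, -1) ⊗ (-3, 6, -3) and rank(T) ≤ 1.
These bounds meet, so rank(T) = 1.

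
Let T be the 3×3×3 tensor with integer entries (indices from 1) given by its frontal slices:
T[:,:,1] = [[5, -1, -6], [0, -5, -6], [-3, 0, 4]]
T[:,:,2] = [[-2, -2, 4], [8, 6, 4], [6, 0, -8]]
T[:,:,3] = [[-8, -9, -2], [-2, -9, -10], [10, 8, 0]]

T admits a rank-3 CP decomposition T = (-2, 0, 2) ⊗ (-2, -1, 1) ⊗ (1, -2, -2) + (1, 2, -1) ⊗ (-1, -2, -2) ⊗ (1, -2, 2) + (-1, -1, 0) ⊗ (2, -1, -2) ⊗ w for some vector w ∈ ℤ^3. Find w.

w = (-1, -2, -1)

Subtract the known terms from T to get the rank-1 residual R = (-1, -1, 0) ⊗ (2, -1, -2) ⊗ w, so R[i,j,k] = a[i]·b[j]·w[k]. Pick indices with nonzero a[1]·b[1] = (-1)·(2) = -2. Only the fibre through (1,1,·) is needed: R[1,1,:] = T[1,1,:] − Σₗ aₗ[1]bₗ[1]cₗ = [5, -2, -8] − (-2)·(-2)·(1, -2, -2) − (1)·(-1)·(1, -2, 2) = [2, 4, 2]. Then w[k] = R[1,1,k] / -2 for each k, giving w = [2, 4, 2] / -2 = (-1, -2, -1).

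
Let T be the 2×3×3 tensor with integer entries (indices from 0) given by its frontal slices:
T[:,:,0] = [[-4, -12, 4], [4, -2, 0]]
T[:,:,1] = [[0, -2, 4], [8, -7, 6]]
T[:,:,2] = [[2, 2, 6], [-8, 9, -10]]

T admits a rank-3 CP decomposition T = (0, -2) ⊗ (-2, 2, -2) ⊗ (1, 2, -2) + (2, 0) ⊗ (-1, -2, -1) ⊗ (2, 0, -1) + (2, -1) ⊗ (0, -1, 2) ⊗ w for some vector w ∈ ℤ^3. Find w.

w = (2, 1, 1)

Subtract the known terms from T to get the rank-1 residual R = (2, -1) ⊗ (0, -1, 2) ⊗ w, so R[i,j,k] = a[i]·b[j]·w[k]. Pick indices with nonzero a[0]·b[1] = (2)·(-1) = -2. Only the fibre through (0,1,·) is needed: R[0,1,:] = T[0,1,:] − Σₗ aₗ[0]bₗ[1]cₗ = [-12, -2, 2] − (0)·(2)·(1, 2, -2) − (2)·(-2)·(2, 0, -1) = [-4, -2, -2]. Then w[k] = R[0,1,k] / -2 for each k, giving w = [-4, -2, -2] / -2 = (2, 1, 1).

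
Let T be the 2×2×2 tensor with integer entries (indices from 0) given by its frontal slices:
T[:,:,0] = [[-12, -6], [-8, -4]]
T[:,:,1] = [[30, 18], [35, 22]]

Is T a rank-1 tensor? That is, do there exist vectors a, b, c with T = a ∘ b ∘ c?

No

The mode-1 unfolding of T (rows indexed by i, columns by (j,k) = (0,0), (0,1), (1,0), (1,1)) is [[-12, 30, -6, 18], [-8, 35, -4, 22]].
There the 2×2 minor on rows i ∈ {0, 1}, columns (j,k) ∈ {(0,0), (0,1)} is det [[-12, 30], [-8, 35]] = -180 ≠ 0, so this unfolding has rank ≥ 2; CP rank is at least every unfolding rank, so rank(T) ≥ 2.
In particular rank(T) ≥ 2 > 1, so T is not rank-1.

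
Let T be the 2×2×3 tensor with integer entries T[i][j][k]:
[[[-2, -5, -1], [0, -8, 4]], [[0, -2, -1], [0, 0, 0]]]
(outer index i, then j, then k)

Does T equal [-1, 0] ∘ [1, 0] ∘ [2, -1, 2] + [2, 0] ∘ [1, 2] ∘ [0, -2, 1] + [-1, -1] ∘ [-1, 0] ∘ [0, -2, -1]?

Yes

Reconstruct entrywise from the claimed factors. For example, T[1,1,0] = 0 and Σₗ aₗ[1]bₗ[1]cₗ[0] = (0)·(0)·(2) + (0)·(2)·(0) + (-1)·(0)·(0) = 0; checking all 12 entries, every one matches. The claim holds.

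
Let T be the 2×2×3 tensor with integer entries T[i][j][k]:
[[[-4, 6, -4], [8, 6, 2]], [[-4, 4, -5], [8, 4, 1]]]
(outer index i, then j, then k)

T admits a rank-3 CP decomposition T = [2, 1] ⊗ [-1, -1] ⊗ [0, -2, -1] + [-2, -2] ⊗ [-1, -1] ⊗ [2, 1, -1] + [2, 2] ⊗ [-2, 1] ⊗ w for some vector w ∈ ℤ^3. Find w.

Subtract the known terms from T to get the rank-1 residual R = [2, 2] ⊗ [-2, 1] ⊗ w, so R[i,j,k] = a[i]·b[j]·w[k]. Pick indices with nonzero a[0]·b[0] = (2)·(-2) = -4. Only the fibre through (0,0,·) is needed: R[0,0,:] = T[0,0,:] − Σₗ aₗ[0]bₗ[0]cₗ = [-4, 6, -4] − (2)·(-1)·[0, -2, -1] − (-2)·(-1)·[2, 1, -1] = [-8, 0, -4]. Then w[k] = R[0,0,k] / -4 for each k, giving w = [-8, 0, -4] / -4 = [2, 0, 1].

w = [2, 0, 1]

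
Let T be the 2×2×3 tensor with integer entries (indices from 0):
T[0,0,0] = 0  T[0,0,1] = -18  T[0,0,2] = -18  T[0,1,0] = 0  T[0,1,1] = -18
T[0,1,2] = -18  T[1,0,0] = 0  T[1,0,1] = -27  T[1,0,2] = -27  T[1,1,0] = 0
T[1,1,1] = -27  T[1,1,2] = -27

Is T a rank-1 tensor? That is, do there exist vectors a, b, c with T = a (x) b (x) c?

Yes

The mode-1 fibre T[:,0,1] = [-18, -27] gives a = (2, 3) (primitive direction); the mode-2 fibre T[0,:,1] = [-18, -18] gives b = (1, 1); then c[k] = T[0,0,k] / (a[0]·b[0]) = [0, -18, -18] / 2 = (0, -9, -9).
Expanding (2, 3) (x) (1, 1) (x) (0, -9, -9) reproduces all 12 entries of T, so T = (2, 3) (x) (1, 1) (x) (0, -9, -9) and rank(T) ≤ 1.
Equivalently every frontal slice T[:,:,k] is c[k] times the rank-1 matrix (2, 3) (x) (1, 1). So T has rank 1 (it is nonzero).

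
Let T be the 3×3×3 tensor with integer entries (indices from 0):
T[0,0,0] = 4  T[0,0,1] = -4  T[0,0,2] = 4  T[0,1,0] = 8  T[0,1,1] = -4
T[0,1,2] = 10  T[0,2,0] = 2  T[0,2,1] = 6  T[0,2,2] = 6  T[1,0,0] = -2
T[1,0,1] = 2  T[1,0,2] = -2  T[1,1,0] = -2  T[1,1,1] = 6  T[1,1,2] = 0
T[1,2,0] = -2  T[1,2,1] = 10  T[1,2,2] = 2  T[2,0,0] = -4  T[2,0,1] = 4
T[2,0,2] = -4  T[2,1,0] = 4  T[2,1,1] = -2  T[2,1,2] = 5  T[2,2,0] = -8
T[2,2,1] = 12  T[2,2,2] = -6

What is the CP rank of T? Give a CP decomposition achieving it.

rank(T) = 3

Lower bound: the mode-1 unfolding of T (rows indexed by i, columns by (j,k) = (0,0), (0,1), (0,2), (1,0), (1,1), (1,2), (2,0), (2,1), (2,2)) is [[4, -4, 4, 8, -4, 10, 2, 6, 6], [-2, 2, -2, -2, 6, 0, -2, 10, 2], [-4, 4, -4, 4, -2, 5, -8, 12, -6]].
There the 3×3 minor on rows i ∈ {0, 1, 2}, columns (j,k) ∈ {(0,0), (1,0), (1,1)} is det [[4, 8, -4], [-2, -2, 6], [-4, 4, -2]] = -240 ≠ 0, so this unfolding has rank ≥ 3; CP rank is at least every unfolding rank, so rank(T) ≥ 3. (Unfolding ranks only ever bound the CP rank from below — rank(T) can be strictly larger than all of them — so the matching upper bound has to come from an explicit 3-term decomposition.)
Upper bound: T is a sum of 3 rank-1 terms, T = [1, 0, 2] ⊗ [0, 2, -1] ⊗ [2, -2, 2] + [2, -1, -2] ⊗ [1, 1, 1] ⊗ [2, -2, 2] + [2, 2, 1] ⊗ [0, 1, 2] ⊗ [0, 2, 1] (written with every a and b primitive with positive leading entry and the scale carried by c; CP decompositions are not unique, and this one is verified by expanding entrywise), so rank(T) ≤ 3.
These bounds meet, so rank(T) = 3.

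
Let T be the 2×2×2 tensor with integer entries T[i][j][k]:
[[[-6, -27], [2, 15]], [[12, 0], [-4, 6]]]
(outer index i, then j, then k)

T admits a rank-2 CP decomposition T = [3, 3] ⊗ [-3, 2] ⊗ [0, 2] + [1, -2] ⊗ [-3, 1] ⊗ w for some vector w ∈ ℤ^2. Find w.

Subtract the known terms from T to get the rank-1 residual R = [1, -2] ⊗ [-3, 1] ⊗ w, so R[i,j,k] = a[i]·b[j]·w[k]. Pick indices with nonzero a[0]·b[0] = (1)·(-3) = -3. Only the fibre through (0,0,·) is needed: R[0,0,:] = T[0,0,:] − Σₗ aₗ[0]bₗ[0]cₗ = [-6, -27] − (3)·(-3)·[0, 2] = [-6, -9]. Then w[k] = R[0,0,k] / -3 for each k, giving w = [-6, -9] / -3 = [2, 3].

w = [2, 3]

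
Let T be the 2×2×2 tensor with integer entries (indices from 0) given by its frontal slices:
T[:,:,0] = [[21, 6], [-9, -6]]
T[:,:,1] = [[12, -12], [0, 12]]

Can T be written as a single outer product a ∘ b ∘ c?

No

The mode-3 unfolding of T (rows indexed by k, columns by (i,j) = (0,0), (0,1), (1,0), (1,1)) is [[21, 6, -9, -6], [12, -12, 0, 12]].
There the 2×2 minor on rows k ∈ {0, 1}, columns (i,j) ∈ {(0,0), (0,1)} is det [[21, 6], [12, -12]] = -324 ≠ 0, so this unfolding has rank ≥ 2; CP rank is at least every unfolding rank, so rank(T) ≥ 2.
In particular rank(T) ≥ 2 > 1, so T is not rank-1.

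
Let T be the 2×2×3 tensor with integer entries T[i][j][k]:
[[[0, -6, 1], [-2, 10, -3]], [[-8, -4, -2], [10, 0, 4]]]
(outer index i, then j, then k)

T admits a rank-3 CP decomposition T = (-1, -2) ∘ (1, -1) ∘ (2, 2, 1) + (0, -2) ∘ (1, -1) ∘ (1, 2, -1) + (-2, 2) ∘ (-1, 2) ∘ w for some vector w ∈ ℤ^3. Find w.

Subtract the known terms from T to get the rank-1 residual R = (-2, 2) ∘ (-1, 2) ∘ w, so R[i,j,k] = a[i]·b[j]·w[k]. Pick indices with nonzero a[0]·b[0] = (-2)·(-1) = 2. Only the fibre through (0,0,·) is needed: R[0,0,:] = T[0,0,:] − Σₗ aₗ[0]bₗ[0]cₗ = [0, -6, 1] − (-1)·(1)·(2, 2, 1) − (0)·(1)·(1, 2, -1) = [2, -4, 2]. Then w[k] = R[0,0,k] / 2 for each k, giving w = [2, -4, 2] / 2 = (1, -2, 1).

w = (1, -2, 1)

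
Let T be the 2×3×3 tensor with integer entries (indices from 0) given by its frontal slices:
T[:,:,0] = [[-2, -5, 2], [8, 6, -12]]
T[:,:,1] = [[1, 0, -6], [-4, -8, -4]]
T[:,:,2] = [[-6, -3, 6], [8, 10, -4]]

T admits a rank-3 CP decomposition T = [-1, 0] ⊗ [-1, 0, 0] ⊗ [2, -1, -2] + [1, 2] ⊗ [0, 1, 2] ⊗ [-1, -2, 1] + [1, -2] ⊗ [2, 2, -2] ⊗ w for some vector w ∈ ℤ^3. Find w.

Subtract the known terms from T to get the rank-1 residual R = [1, -2] ⊗ [2, 2, -2] ⊗ w, so R[i,j,k] = a[i]·b[j]·w[k]. Pick indices with nonzero a[0]·b[0] = (1)·(2) = 2. Only the fibre through (0,0,·) is needed: R[0,0,:] = T[0,0,:] − Σₗ aₗ[0]bₗ[0]cₗ = [-2, 1, -6] − (-1)·(-1)·[2, -1, -2] − (1)·(0)·[-1, -2, 1] = [-4, 2, -4]. Then w[k] = R[0,0,k] / 2 for each k, giving w = [-4, 2, -4] / 2 = [-2, 1, -2].

w = [-2, 1, -2]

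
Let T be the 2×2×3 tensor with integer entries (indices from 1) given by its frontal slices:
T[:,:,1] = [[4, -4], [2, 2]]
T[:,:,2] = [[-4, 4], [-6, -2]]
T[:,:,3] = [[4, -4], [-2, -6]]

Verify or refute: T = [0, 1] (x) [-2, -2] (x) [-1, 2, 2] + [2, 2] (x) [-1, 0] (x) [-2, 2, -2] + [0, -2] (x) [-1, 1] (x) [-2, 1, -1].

No

Reconstruct entry (1,2,1) from the claimed factors: Σₗ aₗ[1]bₗ[2]cₗ[1] = (0)·(-2)·(-1) + (2)·(0)·(-2) + (0)·(1)·(-2) = 0, but T[1,2,1] = -4. The claim is false.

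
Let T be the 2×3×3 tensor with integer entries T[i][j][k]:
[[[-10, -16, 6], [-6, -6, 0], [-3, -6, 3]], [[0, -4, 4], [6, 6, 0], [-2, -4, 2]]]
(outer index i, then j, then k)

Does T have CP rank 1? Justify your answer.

No

The mode-2 unfolding of T (rows indexed by j, columns by (i,k) = (0,0), (0,1), (0,2), (1,0), (1,1), (1,2)) is [[-10, -16, 6, 0, -4, 4], [-6, -6, 0, 6, 6, 0], [-3, -6, 3, -2, -4, 2]].
There the 2×2 minor on rows j ∈ {0, 1}, columns (i,k) ∈ {(0,0), (0,1)} is det [[-10, -16], [-6, -6]] = -36 ≠ 0, so this unfolding has rank ≥ 2; CP rank is at least every unfolding rank, so rank(T) ≥ 2.
In particular rank(T) ≥ 2 > 1, so T is not rank-1.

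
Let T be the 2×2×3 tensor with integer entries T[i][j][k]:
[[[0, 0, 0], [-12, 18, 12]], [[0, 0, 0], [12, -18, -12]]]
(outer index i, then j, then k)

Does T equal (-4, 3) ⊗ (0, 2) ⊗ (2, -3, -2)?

No

Reconstruct entry (0,1,0) from the claimed factors: Σₗ aₗ[0]bₗ[1]cₗ[0] = (-4)·(2)·(2) = -16, but T[0,1,0] = -12. The claim is false.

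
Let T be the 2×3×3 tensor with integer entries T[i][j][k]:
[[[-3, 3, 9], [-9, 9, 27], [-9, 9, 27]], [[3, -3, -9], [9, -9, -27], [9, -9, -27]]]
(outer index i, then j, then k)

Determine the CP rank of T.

1

Lower bound: T ≠ 0 (e.g. T[0,0,0] = -3), so rank(T) ≥ 1.
Upper bound: the mode-1 fibre T[:,0,0] = [-3, 3] gives a = [1, -1] (primitive direction); the mode-2 fibre T[0,:,0] = [-3, -9, -9] gives b = [1, 3, 3]; then c[k] = T[0,0,k] / (a[0]·b[0]) = [-3, 3, 9] / 1 = [-3, 3, 9].
Expanding [1, -1] ∘ [1, 3, 3] ∘ [-3, 3, 9] reproduces all 18 entries of T, so T = [1, -1] ∘ [1, 3, 3] ∘ [-3, 3, 9] and rank(T) ≤ 1.
These bounds meet, so rank(T) = 1.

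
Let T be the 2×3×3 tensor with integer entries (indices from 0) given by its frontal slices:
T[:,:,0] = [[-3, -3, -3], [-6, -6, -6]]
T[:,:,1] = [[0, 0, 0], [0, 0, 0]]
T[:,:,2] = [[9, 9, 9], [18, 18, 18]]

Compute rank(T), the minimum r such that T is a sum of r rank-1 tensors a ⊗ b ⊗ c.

Lower bound: T ≠ 0 (e.g. T[0,0,0] = -3), so rank(T) ≥ 1.
Upper bound: the mode-1 fibre T[:,0,0] = [-3, -6] gives a = (1, 2) (primitive direction); the mode-2 fibre T[0,:,0] = [-3, -3, -3] gives b = (1, 1, 1); then c[k] = T[0,0,k] / (a[0]·b[0]) = [-3, 0, 9] / 1 = (-3, 0, 9).
Expanding (1, 2) ⊗ (1, 1, 1) ⊗ (-3, 0, 9) reproduces all 18 entries of T, so T = (1, 2) ⊗ (1, 1, 1) ⊗ (-3, 0, 9) and rank(T) ≤ 1.
These bounds meet, so rank(T) = 1.

1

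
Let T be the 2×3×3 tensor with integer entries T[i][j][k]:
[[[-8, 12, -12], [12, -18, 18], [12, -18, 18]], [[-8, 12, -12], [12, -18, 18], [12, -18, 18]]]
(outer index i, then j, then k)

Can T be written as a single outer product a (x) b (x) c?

Yes

If T = a (x) b (x) c then every fibre of T is a multiple of the corresponding factor, so read the factors off the fibres through the nonzero entry T[0,0,0] = -8.
The mode-1 fibre T[:,0,0] = [-8, -8] gives a = (1, 1) (primitive direction); the mode-2 fibre T[0,:,0] = [-8, 12, 12] gives b = (2, -3, -3); then c[k] = T[0,0,k] / (a[0]·b[0]) = [-8, 12, -12] / 2 = (-4, 6, -6).
Expanding (1, 1) (x) (2, -3, -3) (x) (-4, 6, -6) reproduces all 18 entries of T, so T = (1, 1) (x) (2, -3, -3) (x) (-4, 6, -6) and rank(T) ≤ 1.
Equivalently every frontal slice T[:,:,k] is c[k] times the rank-1 matrix (1, 1) (x) (2, -3, -3). So T has rank 1 (it is nonzero).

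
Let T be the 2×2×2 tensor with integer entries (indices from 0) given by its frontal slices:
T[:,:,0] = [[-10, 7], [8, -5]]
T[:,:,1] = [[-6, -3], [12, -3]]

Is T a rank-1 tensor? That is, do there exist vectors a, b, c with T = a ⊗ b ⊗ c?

No

The mode-2 unfolding of T (rows indexed by j, columns by (i,k) = (0,0), (0,1), (1,0), (1,1)) is [[-10, -6, 8, 12], [7, -3, -5, -3]].
There the 2×2 minor on rows j ∈ {0, 1}, columns (i,k) ∈ {(0,0), (0,1)} is det [[-10, -6], [7, -3]] = 72 ≠ 0, so this unfolding has rank ≥ 2; CP rank is at least every unfolding rank, so rank(T) ≥ 2.
In particular rank(T) ≥ 2 > 1, so T is not rank-1.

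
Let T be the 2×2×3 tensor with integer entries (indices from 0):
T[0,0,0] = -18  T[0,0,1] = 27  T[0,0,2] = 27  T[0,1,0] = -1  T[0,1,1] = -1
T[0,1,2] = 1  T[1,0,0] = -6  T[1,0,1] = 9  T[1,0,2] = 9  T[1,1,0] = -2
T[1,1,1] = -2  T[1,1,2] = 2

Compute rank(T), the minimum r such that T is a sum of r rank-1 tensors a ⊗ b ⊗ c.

Lower bound: the mode-1 unfolding of T (rows indexed by i, columns by (j,k) = (0,0), (0,1), (0,2), (1,0), (1,1), (1,2)) is [[-18, 27, 27, -1, -1, 1], [-6, 9, 9, -2, -2, 2]].
There the 2×2 minor on rows i ∈ {0, 1}, columns (j,k) ∈ {(0,0), (1,0)} is det [[-18, -1], [-6, -2]] = 30 ≠ 0, so this unfolding has rank ≥ 2; CP rank is at least every unfolding rank, so rank(T) ≥ 2. (Flattening ranks never certify an upper bound on CP rank; for that we must actually write T with 2 rank-1 terms.)
Upper bound — finding two terms. Write S_k = T[:,:,k] for the frontal slices: S₀ = [[-18, -1], [-6, -2]], S₁ = [[27, -1], [9, -2]], S₂ = [[27, 1], [9, 2]].
If T = a₁ ⊗ b₁ ⊗ c₁ + a₂ ⊗ b₂ ⊗ c₂ then each S_k = c₁[k]·a₁b₁ᵀ + c₂[k]·a₂b₂ᵀ. S₀ and S₁ are linearly independent, so a₁b₁ᵀ and a₂b₂ᵀ must span the same plane of matrices: they are the rank-1 matrices of the form x·S₀ + y·S₁.
det(x·S₀ + y·S₁) is 30·x² − 15·xy − 45·y² = 15·(2·x − 3·y)(x + y), vanishing at (x:y) = (3:2) and (1:-1).
M₁ = 3·S₀ + 2·S₁ = [[0, -5], [0, -10]] = (-5)·[1, 2][0, 1]ᵀ and M₂ = S₀ − S₁ = [[-45, 0], [-15, 0]] = (-15)·[3, 1][1, 0]ᵀ, so take a₁ = [1, 2], b₁ = [0, 1], a₂ = [3, 1], b₂ = [1, 0].
Each slice is an integer combination of E₁ = a₁b₁ᵀ and E₂ = a₂b₂ᵀ: S₀ = −E₁ − 6·E₂, S₁ = −E₁ + 9·E₂, S₂ = E₁ + 9·E₂; reading off coefficients, c₁ = [-1, -1, 1] and c₂ = [-6, 9, 9].
Hence T = [1, 2] ⊗ [0, 1] ⊗ [-1, -1, 1] + [3, 1] ⊗ [1, 0] ⊗ [-6, 9, 9], so rank(T) ≤ 2.
These bounds meet, so rank(T) = 2.

2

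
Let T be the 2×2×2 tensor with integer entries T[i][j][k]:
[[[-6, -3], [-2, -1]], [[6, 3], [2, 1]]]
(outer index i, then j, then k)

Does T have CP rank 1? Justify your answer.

The mode-1 fibre T[:,0,0] = [-6, 6] gives a = (1, -1) (primitive direction); the mode-2 fibre T[0,:,0] = [-6, -2] gives b = (3, 1); then c[k] = T[0,0,k] / (a[0]·b[0]) = [-6, -3] / 3 = (-2, -1).
Expanding (1, -1) ⊗ (3, 1) ⊗ (-2, -1) reproduces all 8 entries of T, so T = (1, -1) ⊗ (3, 1) ⊗ (-2, -1) and rank(T) ≤ 1.
Equivalently every frontal slice T[:,:,k] is c[k] times the rank-1 matrix (1, -1) ⊗ (3, 1). So T has rank 1 (it is nonzero).

Yes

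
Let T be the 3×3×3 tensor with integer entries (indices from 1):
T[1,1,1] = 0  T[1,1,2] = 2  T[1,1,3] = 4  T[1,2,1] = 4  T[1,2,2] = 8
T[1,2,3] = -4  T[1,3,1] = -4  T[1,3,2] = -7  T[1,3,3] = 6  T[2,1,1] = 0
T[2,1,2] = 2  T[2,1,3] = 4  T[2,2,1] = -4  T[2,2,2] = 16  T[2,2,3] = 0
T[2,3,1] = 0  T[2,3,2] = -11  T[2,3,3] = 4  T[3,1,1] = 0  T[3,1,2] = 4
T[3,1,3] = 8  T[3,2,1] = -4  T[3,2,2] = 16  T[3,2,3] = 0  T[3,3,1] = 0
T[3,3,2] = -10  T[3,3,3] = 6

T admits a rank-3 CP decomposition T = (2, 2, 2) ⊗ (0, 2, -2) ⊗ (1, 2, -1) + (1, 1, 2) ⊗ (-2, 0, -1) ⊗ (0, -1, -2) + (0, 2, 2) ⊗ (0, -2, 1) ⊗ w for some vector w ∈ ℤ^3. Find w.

Subtract the known terms from T to get the rank-1 residual R = (0, 2, 2) ⊗ (0, -2, 1) ⊗ w, so R[i,j,k] = a[i]·b[j]·w[k]. Pick indices with nonzero a[2]·b[2] = (2)·(-2) = -4. Only the fibre through (2,2,·) is needed: R[2,2,:] = T[2,2,:] − Σₗ aₗ[2]bₗ[2]cₗ = [-4, 16, 0] − (2)·(2)·(1, 2, -1) − (1)·(0)·(0, -1, -2) = [-8, 8, 4]. Then w[k] = R[2,2,k] / -4 for each k, giving w = [-8, 8, 4] / -4 = (2, -2, -1).

w = (2, -2, -1)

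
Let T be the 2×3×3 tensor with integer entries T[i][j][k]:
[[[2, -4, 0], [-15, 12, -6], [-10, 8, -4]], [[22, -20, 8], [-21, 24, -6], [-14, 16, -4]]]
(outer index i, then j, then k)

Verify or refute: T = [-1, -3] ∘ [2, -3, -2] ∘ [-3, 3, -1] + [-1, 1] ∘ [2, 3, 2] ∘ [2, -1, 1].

Reconstruct entrywise from the claimed factors. For example, T[1,1,0] = -21 and Σₗ aₗ[1]bₗ[1]cₗ[0] = (-3)·(-3)·(-3) + (1)·(3)·(2) = -21; checking all 18 entries, every one matches. The claim holds.

Yes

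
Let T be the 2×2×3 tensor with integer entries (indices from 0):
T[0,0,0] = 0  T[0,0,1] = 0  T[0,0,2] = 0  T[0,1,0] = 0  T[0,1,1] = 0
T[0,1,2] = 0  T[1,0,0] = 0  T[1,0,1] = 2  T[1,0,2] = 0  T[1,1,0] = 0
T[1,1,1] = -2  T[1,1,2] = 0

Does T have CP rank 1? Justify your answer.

Yes

If T = a (x) b (x) c then every fibre of T is a multiple of the corresponding factor, so read the factors off the fibres through the nonzero entry T[1,0,1] = 2.
The mode-1 fibre T[:,0,1] = [0, 2] gives a = (0, 1) (primitive direction); the mode-2 fibre T[1,:,1] = [2, -2] gives b = (1, -1); then c[k] = T[1,0,k] / (a[1]·b[0]) = [0, 2, 0] / 1 = (0, 2, 0).
Expanding (0, 1) (x) (1, -1) (x) (0, 2, 0) reproduces all 12 entries of T, so T = (0, 1) (x) (1, -1) (x) (0, 2, 0) and rank(T) ≤ 1.
Equivalently every frontal slice T[:,:,k] is c[k] times the rank-1 matrix (0, 1) (x) (1, -1). So T has rank 1 (it is nonzero).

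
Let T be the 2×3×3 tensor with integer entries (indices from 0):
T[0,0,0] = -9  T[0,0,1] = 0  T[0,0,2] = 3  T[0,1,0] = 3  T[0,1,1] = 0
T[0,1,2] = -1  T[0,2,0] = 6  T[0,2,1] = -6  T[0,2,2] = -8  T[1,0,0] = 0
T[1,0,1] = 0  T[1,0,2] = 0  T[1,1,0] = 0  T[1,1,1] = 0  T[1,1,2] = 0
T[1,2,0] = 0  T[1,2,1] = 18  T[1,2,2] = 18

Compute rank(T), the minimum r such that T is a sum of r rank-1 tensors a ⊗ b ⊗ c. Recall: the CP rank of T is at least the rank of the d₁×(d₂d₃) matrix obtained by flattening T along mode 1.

Lower bound: the mode-3 unfolding of T (rows indexed by k, columns by (i,j) = (0,0), (0,1), (0,2), (1,0), (1,1), (1,2)) is [[-9, 3, 6, 0, 0, 0], [0, 0, -6, 0, 0, 18], [3, -1, -8, 0, 0, 18]].
There the 2×2 minor on rows k ∈ {0, 1}, columns (i,j) ∈ {(0,0), (0,2)} is det [[-9, 6], [0, -6]] = 54 ≠ 0, so this unfolding has rank ≥ 2; CP rank is at least every unfolding rank, so rank(T) ≥ 2. (Unfolding ranks only ever bound the CP rank from below — rank(T) can be strictly larger than all of them — so the matching upper bound has to come from an explicit 2-term decomposition.)
Upper bound — finding two terms. Write S_k = T[:,:,k] for the frontal slices: S₀ = [[-9, 3, 6], [0, 0, 0]], S₁ = [[0, 0, -6], [0, 0, 18]], S₂ = [[3, -1, -8], [0, 0, 18]].
If T = a₁ ⊗ b₁ ⊗ c₁ + a₂ ⊗ b₂ ⊗ c₂ then each S_k = c₁[k]·a₁b₁ᵀ + c₂[k]·a₂b₂ᵀ. S₀ and S₁ are linearly independent, so a₁b₁ᵀ and a₂b₂ᵀ must span the same plane of matrices: they are the rank-1 matrices of the form x·S₀ + y·S₁.
The 2×2 minor of x·S₀ + y·S₁ on rows {0,1}, columns {0,2} is −162·xy = (-162)·(y)(x), vanishing at (x:y) = (1:0) and (0:1).
M₁ = S₀ = [[-9, 3, 6], [0, 0, 0]] = (-3)·[1, 0][3, -1, -2]ᵀ and M₂ = S₁ = [[0, 0, -6], [0, 0, 18]] = (-6)·[1, -3][0, 0, 1]ᵀ, so take a₁ = [1, 0], b₁ = [3, -1, -2], a₂ = [1, -3], b₂ = [0, 0, 1].
Each slice is an integer combination of E₁ = a₁b₁ᵀ and E₂ = a₂b₂ᵀ: S₀ = −3·E₁, S₁ = −6·E₂, S₂ = E₁ − 6·E₂; reading off coefficients, c₁ = [-3, 0, 1] and c₂ = [0, -6, -6].
Hence T = [1, 0] ⊗ [3, -1, -2] ⊗ [-3, 0, 1] + [1, -3] ⊗ [0, 0, 1] ⊗ [0, -6, -6], so rank(T) ≤ 2.
These bounds meet, so rank(T) = 2.

2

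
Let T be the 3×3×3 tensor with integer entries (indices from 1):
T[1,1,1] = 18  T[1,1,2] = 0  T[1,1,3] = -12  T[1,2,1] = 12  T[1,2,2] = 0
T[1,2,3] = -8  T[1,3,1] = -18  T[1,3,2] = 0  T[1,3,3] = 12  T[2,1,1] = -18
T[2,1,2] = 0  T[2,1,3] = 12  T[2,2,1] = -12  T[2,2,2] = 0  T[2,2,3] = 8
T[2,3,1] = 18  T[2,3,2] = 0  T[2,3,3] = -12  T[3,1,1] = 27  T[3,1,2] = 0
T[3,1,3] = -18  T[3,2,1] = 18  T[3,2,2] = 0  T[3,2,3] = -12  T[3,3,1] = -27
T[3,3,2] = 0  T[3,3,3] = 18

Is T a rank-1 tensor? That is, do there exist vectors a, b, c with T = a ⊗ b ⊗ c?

If T = a ⊗ b ⊗ c then every fibre of T is a multiple of the corresponding factor, so read the factors off the fibres through the nonzero entry T[1,1,1] = 18.
The mode-1 fibre T[:,1,1] = [18, -18, 27] gives a = [2, -2, 3] (primitive direction); the mode-2 fibre T[1,:,1] = [18, 12, -18] gives b = [3, 2, -3]; then c[k] = T[1,1,k] / (a[1]·b[1]) = [18, 0, -12] / 6 = [3, 0, -2].
Expanding [2, -2, 3] ⊗ [3, 2, -3] ⊗ [3, 0, -2] reproduces all 27 entries of T, so T = [2, -2, 3] ⊗ [3, 2, -3] ⊗ [3, 0, -2] and rank(T) ≤ 1.
Equivalently every frontal slice T[:,:,k] is c[k] times the rank-1 matrix [2, -2, 3] ⊗ [3, 2, -3]. So T has rank 1 (it is nonzero).

Yes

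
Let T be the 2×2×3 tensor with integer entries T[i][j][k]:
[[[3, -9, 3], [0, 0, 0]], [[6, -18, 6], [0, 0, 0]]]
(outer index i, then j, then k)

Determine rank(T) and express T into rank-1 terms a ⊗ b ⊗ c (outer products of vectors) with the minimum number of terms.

rank(T) = 1

Lower bound: T ≠ 0 (e.g. T[0,0,0] = 3), so rank(T) ≥ 1.
Upper bound: the mode-1 fibre T[:,0,0] = [3, 6] gives a = (1, 2) (primitive direction); the mode-2 fibre T[0,:,0] = [3, 0] gives b = (1, 0); then c[k] = T[0,0,k] / (a[0]·b[0]) = [3, -9, 3] / 1 = (3, -9, 3).
Expanding (1, 2) ⊗ (1, 0) ⊗ (3, -9, 3) reproduces all 12 entries of T, so T = (1, 2) ⊗ (1, 0) ⊗ (3, -9, 3) and rank(T) ≤ 1.
These bounds meet, so rank(T) = 1.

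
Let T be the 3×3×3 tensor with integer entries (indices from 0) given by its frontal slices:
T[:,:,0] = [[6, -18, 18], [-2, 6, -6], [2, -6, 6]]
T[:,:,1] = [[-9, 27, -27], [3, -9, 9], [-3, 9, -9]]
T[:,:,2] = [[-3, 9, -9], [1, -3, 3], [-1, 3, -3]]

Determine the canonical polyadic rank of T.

1

Lower bound: T ≠ 0 (e.g. T[0,0,0] = 6), so rank(T) ≥ 1.
Upper bound: if T = a ⊗ b ⊗ c then every fibre of T is a multiple of the corresponding factor, so read the factors off the fibres through the nonzero entry T[0,0,0] = 6.
The mode-1 fibre T[:,0,0] = [6, -2, 2] gives a = [3, -1, 1] (primitive direction); the mode-2 fibre T[0,:,0] = [6, -18, 18] gives b = [1, -3, 3]; then c[k] = T[0,0,k] / (a[0]·b[0]) = [6, -9, -3] / 3 = [2, -3, -1].
Expanding [3, -1, 1] ⊗ [1, -3, 3] ⊗ [2, -3, -1] reproduces all 27 entries of T, so T = [3, -1, 1] ⊗ [1, -3, 3] ⊗ [2, -3, -1] and rank(T) ≤ 1.
These bounds meet, so rank(T) = 1.
Check entry T[2,1,0] = -6: (1)·(-3)·(2) = -6.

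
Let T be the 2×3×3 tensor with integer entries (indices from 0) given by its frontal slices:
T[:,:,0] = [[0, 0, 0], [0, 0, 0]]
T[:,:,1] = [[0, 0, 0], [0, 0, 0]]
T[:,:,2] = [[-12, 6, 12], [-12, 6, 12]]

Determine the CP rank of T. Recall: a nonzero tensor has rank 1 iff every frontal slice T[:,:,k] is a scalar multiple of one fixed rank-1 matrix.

Lower bound: T ≠ 0 (e.g. T[0,0,2] = -12), so rank(T) ≥ 1.
Upper bound: the mode-1 fibre T[:,0,2] = [-12, -12] gives a = [1, 1] (primitive direction); the mode-2 fibre T[0,:,2] = [-12, 6, 12] gives b = [2, -1, -2]; then c[k] = T[0,0,k] / (a[0]·b[0]) = [0, 0, -12] / 2 = [0, 0, -6].
Expanding [1, 1] ∘ [2, -1, -2] ∘ [0, 0, -6] reproduces all 18 entries of T, so T = [1, 1] ∘ [2, -1, -2] ∘ [0, 0, -6] and rank(T) ≤ 1.
These bounds meet, so rank(T) = 1.

1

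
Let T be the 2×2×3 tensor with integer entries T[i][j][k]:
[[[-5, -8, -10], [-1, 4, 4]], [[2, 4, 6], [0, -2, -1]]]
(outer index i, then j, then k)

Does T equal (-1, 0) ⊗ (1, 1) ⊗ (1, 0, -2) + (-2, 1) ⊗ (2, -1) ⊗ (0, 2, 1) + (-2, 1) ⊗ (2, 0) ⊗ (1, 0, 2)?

Yes

Reconstruct entrywise from the claimed factors. For example, T[0,0,1] = -8 and Σₗ aₗ[0]bₗ[0]cₗ[1] = (-1)·(1)·(0) + (-2)·(2)·(2) + (-2)·(2)·(0) = -8; checking all 12 entries, every one matches. The claim holds.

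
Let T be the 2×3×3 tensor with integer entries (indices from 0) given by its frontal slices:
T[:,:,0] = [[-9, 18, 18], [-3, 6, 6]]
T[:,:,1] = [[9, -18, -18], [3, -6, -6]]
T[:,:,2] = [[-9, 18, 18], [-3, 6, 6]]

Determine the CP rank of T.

1

Lower bound: T ≠ 0 (e.g. T[0,0,0] = -9), so rank(T) ≥ 1.
Upper bound: if T = a ⊗ b ⊗ c then every fibre of T is a multiple of the corresponding factor, so read the factors off the fibres through the nonzero entry T[0,0,0] = -9.
The mode-1 fibre T[:,0,0] = [-9, -3] gives a = (3, 1) (primitive direction); the mode-2 fibre T[0,:,0] = [-9, 18, 18] gives b = (1, -2, -2); then c[k] = T[0,0,k] / (a[0]·b[0]) = [-9, 9, -9] / 3 = (-3, 3, -3).
Expanding (3, 1) ⊗ (1, -2, -2) ⊗ (-3, 3, -3) reproduces all 18 entries of T, so T = (3, 1) ⊗ (1, -2, -2) ⊗ (-3, 3, -3) and rank(T) ≤ 1.
These bounds meet, so rank(T) = 1.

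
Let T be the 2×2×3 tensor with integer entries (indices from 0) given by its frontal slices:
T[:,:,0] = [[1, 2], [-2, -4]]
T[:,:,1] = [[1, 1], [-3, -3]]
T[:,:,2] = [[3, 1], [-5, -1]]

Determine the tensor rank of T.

3

Lower bound: the mode-3 unfolding of T (rows indexed by k, columns by (i,j) = (0,0), (0,1), (1,0), (1,1)) is [[1, 2, -2, -4], [1, 1, -3, -3], [3, 1, -5, -1]].
There the 3×3 minor on rows k ∈ {0, 1, 2}, columns (i,j) ∈ {(0,0), (0,1), (1,0)} is det [[1, 2, -2], [1, 1, -3], [3, 1, -5]] = -6 ≠ 0, so this unfolding has rank ≥ 3; CP rank is at least every unfolding rank, so rank(T) ≥ 3. (This is only a lower bound: in general the CP rank may exceed every unfolding rank, so we still need to exhibit 3 rank-1 terms summing to T.)
Upper bound: T is a sum of 3 rank-1 terms, T = [1, -2] (x) [1, 0] (x) [0, 1, 2] + [1, -2] (x) [1, 2] (x) [1, 1, 0] + [1, -1] (x) [1, 1] (x) [0, -1, 1] (one valid choice — decompositions are not unique — normalised so each a, b is primitive with positive first nonzero entry; check it by expanding all entries), so rank(T) ≤ 3.
These bounds meet, so rank(T) = 3.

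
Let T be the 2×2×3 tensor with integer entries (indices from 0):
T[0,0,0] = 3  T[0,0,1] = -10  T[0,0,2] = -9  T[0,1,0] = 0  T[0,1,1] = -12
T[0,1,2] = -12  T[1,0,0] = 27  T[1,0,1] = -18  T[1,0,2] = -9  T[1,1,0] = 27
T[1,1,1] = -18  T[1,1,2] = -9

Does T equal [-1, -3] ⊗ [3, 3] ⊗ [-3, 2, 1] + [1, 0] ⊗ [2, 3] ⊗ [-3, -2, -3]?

Reconstruct entrywise from the claimed factors. For example, T[0,0,2] = -9 and Σₗ aₗ[0]bₗ[0]cₗ[2] = (-1)·(3)·(1) + (1)·(2)·(-3) = -9; checking all 12 entries, every one matches. The claim holds.

Yes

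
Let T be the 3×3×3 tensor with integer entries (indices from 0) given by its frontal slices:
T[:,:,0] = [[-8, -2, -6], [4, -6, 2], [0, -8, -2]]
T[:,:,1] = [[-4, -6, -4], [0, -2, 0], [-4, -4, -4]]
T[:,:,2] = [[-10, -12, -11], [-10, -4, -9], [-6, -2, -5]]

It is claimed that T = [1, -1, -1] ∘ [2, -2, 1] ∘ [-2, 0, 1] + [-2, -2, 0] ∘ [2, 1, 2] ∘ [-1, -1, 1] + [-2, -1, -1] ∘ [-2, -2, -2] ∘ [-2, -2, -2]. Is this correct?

Reconstruct entrywise from the claimed factors. For example, T[2,0,2] = -6 and Σₗ aₗ[2]bₗ[0]cₗ[2] = (-1)·(2)·(1) + (0)·(2)·(1) + (-1)·(-2)·(-2) = -6; checking all 27 entries, every one matches. The claim holds.

Yes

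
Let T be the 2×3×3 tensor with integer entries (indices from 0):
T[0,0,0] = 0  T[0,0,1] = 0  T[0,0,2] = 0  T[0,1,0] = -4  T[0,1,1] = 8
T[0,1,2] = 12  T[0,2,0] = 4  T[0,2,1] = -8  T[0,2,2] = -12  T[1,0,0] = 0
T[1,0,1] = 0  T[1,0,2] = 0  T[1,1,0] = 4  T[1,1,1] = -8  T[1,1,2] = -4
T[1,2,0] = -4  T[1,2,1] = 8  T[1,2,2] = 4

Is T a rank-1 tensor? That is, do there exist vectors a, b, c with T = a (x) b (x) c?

No

The mode-3 unfolding of T (rows indexed by k, columns by (i,j) = (0,0), (0,1), (0,2), (1,0), (1,1), (1,2)) is [[0, -4, 4, 0, 4, -4], [0, 8, -8, 0, -8, 8], [0, 12, -12, 0, -4, 4]].
There the 2×2 minor on rows k ∈ {0, 2}, columns (i,j) ∈ {(0,1), (1,1)} is det [[-4, 4], [12, -4]] = -32 ≠ 0, so this unfolding has rank ≥ 2; CP rank is at least every unfolding rank, so rank(T) ≥ 2.
In particular rank(T) ≥ 2 > 1, so T is not rank-1.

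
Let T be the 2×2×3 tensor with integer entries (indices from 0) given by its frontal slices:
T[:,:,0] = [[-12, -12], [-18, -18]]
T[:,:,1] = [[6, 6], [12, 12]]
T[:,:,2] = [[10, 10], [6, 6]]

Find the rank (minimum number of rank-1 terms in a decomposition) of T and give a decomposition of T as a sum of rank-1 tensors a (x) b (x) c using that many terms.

rank(T) = 2

Lower bound: the mode-3 unfolding of T (rows indexed by k, columns by (i,j) = (0,0), (0,1), (1,0), (1,1)) is [[-12, -12, -18, -18], [6, 6, 12, 12], [10, 10, 6, 6]].
There the 2×2 minor on rows k ∈ {0, 1}, columns (i,j) ∈ {(0,0), (1,0)} is det [[-12, -18], [6, 12]] = -36 ≠ 0, so this unfolding has rank ≥ 2; CP rank is at least every unfolding rank, so rank(T) ≥ 2. (Flattening ranks never certify an upper bound on CP rank; for that we must actually write T with 2 rank-1 terms.)
Upper bound — finding two terms. Every mode-2 slice of T is a multiple of one matrix: T[:,j,:] = b[j]·M with b = [1, 1] and M = [[-12, 6, 10], [-18, 12, 6]] (rows indexed by i, columns by k). So it suffices to write M as a sum of two rank-1 matrices.
Splitting M by its rows (i = 0, 1), M = [1, 0][-12, 6, 10]ᵀ + [0, 1][-18, 12, 6]ᵀ.
Hence T = [1, 0] (x) [1, 1] (x) [-12, 6, 10] + [0, 1] (x) [1, 1] (x) [-18, 12, 6], so rank(T) ≤ 2.
These bounds meet, so rank(T) = 2.
Check entry T[1,0,2] = 6: (0)·(1)·(10) + (1)·(1)·(6) = 6.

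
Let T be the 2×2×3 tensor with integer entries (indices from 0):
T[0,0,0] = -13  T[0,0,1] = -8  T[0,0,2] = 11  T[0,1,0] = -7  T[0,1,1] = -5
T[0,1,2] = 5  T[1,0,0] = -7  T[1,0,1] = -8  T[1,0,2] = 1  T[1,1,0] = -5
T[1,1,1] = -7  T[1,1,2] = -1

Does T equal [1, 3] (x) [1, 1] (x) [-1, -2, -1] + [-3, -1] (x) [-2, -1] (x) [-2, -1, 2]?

Reconstruct entrywise from the claimed factors. For example, T[0,0,0] = -13 and Σₗ aₗ[0]bₗ[0]cₗ[0] = (1)·(1)·(-1) + (-3)·(-2)·(-2) = -13; checking all 12 entries, every one matches. The claim holds.

Yes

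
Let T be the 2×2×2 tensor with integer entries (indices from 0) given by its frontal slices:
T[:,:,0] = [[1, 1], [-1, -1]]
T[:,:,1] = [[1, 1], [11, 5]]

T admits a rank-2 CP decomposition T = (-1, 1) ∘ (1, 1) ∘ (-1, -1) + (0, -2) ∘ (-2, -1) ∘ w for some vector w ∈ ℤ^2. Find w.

Subtract the known terms from T to get the rank-1 residual R = (0, -2) ∘ (-2, -1) ∘ w, so R[i,j,k] = a[i]·b[j]·w[k]. Pick indices with nonzero a[1]·b[0] = (-2)·(-2) = 4. Only the fibre through (1,0,·) is needed: R[1,0,:] = T[1,0,:] − Σₗ aₗ[1]bₗ[0]cₗ = [-1, 11] − (1)·(1)·(-1, -1) = [0, 12]. Then w[k] = R[1,0,k] / 4 for each k, giving w = [0, 12] / 4 = (0, 3).

w = (0, 3)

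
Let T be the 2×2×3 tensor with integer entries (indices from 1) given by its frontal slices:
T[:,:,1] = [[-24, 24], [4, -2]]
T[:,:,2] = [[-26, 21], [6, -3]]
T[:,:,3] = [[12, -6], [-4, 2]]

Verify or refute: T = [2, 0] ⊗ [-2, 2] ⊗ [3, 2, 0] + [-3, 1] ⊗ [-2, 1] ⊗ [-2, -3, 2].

No

Reconstruct entry (1,2,1) from the claimed factors: Σₗ aₗ[1]bₗ[2]cₗ[1] = (2)·(2)·(3) + (-3)·(1)·(-2) = 18, but T[1,2,1] = 24. The claim is false.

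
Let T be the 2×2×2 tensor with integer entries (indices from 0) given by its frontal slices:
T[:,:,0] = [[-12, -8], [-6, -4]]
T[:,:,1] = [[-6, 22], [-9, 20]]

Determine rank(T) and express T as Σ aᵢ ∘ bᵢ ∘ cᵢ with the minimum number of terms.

rank(T) = 2

Lower bound: in the mode-2 unfolding of T (rows indexed by j, columns by (i,k)) the 2×2 minor on rows j ∈ {0, 1}, columns (i,k) ∈ {(0,0), (0,1)} is det [[-12, -6], [-8, 22]] = -312 ≠ 0, so that unfolding has rank ≥ 2 and hence rank(T) ≥ 2 (CP rank is at least every unfolding rank, though it can be larger).
Upper bound: with S_k = T[:,:,k], the two rank-1 terms a₁b₁ᵀ, a₂b₂ᵀ are the rank-1 members of the pencil x·S₀ + y·S₁.
det(x·S₀ + y·S₁) is −156·xy + 78·y² = (-78)·(2·x − y)(y), vanishing at (x:y) = (1:2) and (1:0).
M₁ = S₀ + 2·S₁ = [[-24, 36], [-24, 36]] = (-12)·[1, 1][2, -3]ᵀ and M₂ = S₀ = [[-12, -8], [-6, -4]] = (-2)·[2, 1][3, 2]ᵀ, so take a₁ = [1, 1], b₁ = [2, -3], a₂ = [2, 1], b₂ = [3, 2].
Each slice is an integer combination of E₁ = a₁b₁ᵀ and E₂ = a₂b₂ᵀ: S₀ = −2·E₂, S₁ = −6·E₁ + E₂; reading off coefficients, c₁ = [0, -6] and c₂ = [-2, 1].
Hence T = [1, 1] ∘ [2, -3] ∘ [0, -6] + [2, 1] ∘ [3, 2] ∘ [-2, 1], so rank(T) ≤ 2.
These bounds meet, so rank(T) = 2.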